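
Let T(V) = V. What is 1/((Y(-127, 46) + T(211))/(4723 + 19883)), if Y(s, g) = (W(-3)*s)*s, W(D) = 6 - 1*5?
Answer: 12303/8170 ≈ 1.5059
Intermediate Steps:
W(D) = 1 (W(D) = 6 - 5 = 1)
Y(s, g) = s**2 (Y(s, g) = (1*s)*s = s*s = s**2)
1/((Y(-127, 46) + T(211))/(4723 + 19883)) = 1/(((-127)**2 + 211)/(4723 + 19883)) = 1/((16129 + 211)/24606) = 1/(16340*(1/24606)) = 1/(8170/12303) = 12303/8170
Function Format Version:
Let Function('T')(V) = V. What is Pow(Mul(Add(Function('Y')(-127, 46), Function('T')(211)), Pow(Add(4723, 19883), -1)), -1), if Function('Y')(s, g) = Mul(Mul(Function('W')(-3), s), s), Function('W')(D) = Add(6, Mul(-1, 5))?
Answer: Rational(12303, 8170) ≈ 1.5059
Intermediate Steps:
Function('W')(D) = 1 (Function('W')(D) = Add(6, -5) = 1)
Function('Y')(s, g) = Pow(s, 2) (Function('Y')(s, g) = Mul(Mul(1, s), s) = Mul(s, s) = Pow(s, 2))
Pow(Mul(Add(Function('Y')(-127, 46), Function('T')(211)), Pow(Add(4723, 19883), -1)), -1) = Pow(Mul(Add(Pow(-127, 2), 211), Pow(Add(4723, 19883), -1)), -1) = Pow(Mul(Add(16129, 211), Pow(24606, -1)), -1) = Pow(Mul(16340, Rational(1, 24606)), -1) = Pow(Rational(8170, 12303), -1) = Rational(12303, 8170)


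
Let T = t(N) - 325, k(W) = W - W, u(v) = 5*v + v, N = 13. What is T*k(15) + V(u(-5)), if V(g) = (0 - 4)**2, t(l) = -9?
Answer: 16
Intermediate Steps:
u(v) = 6*v
V(g) = 16 (V(g) = (-4)**2 = 16)
k(W) = 0
T = -334 (T = -9 - 325 = -334)
T*k(15) + V(u(-5)) = -334*0 + 16 = 0 + 16 = 16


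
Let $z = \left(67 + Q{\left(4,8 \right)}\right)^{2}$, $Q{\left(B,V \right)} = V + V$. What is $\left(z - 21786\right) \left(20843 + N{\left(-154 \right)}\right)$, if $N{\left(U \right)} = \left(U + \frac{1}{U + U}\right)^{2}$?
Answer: $- \frac{62971702211377}{94864} \approx -6.6381 \cdot 10^{8}$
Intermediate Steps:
$Q{\left(B,V \right)} = 2 V$
$N{\left(U \right)} = \left(U + \frac{1}{2 U}\right)^{2}$
$z = 6889$ ($z = \left(67 + 2 \cdot 8\right)^{2} = \left(67 + 16\right)^{2} = 83^{2} = 6889$)
$\left(z - 21786\right) \left(20843 + N{\left(-154 \right)}\right) = \left(6889 - 21786\right) \left(20843 + \frac{\left(1 + 2 \left(-154\right)^{2}\right)^{2}}{4 \cdot 23716}\right) = - 14897 \left(20843 + \frac{1}{4} \cdot \frac{1}{23716} \left(1 + 2 \cdot 23716\right)^{2}\right) = - 14897 \left(20843 + \frac{1}{4} \cdot \frac{1}{23716} \left(1 + 47432\right)^{2}\right) = - 14897 \left(20843 + \frac{1}{4} \cdot \frac{1}{23716} \cdot 47433^{2}\right) = - 14897 \left(20843 + \frac{1}{4} \cdot \frac{1}{23716} \cdot 2249889489\right) = - 14897 \left(20843 + \frac{2249889489}{94864}\right) = \left(-14897\right) \frac{4227139841}{94864} = - \frac{62971702211377}{94864}$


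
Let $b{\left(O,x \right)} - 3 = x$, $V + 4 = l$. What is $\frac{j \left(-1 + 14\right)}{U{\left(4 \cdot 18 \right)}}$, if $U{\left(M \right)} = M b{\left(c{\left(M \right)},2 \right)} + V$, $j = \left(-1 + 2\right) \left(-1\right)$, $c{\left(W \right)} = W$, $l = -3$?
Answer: $- \frac{13}{353} \approx -0.036827$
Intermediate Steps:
$V = -7$ ($V = -4 - 3 = -7$)
$b{\left(O,x \right)} = 3 + x$
$j = -1$ ($j = 1 \left(-1\right) = -1$)
$U{\left(M \right)} = -7 + 5 M$ ($U{\left(M \right)} = M \left(3 + 2\right) - 7 = M 5 - 7 = 5 M - 7 = -7 + 5 M$)
$\frac{j \left(-1 + 14\right)}{U{\left(4 \cdot 18 \right)}} = \frac{\left(-1\right) \left(-1 + 14\right)}{-7 + 5 \cdot 4 \cdot 18} = \frac{\left(-1\right) 13}{-7 + 5 \cdot 72} = - \frac{13}{-7 + 360} = - \frac{13}{353}$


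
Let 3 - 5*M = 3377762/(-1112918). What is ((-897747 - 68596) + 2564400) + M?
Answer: 4446269359073/2782295 ≈ 1.5981e+6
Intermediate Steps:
M = 3358258/2782295 (M = ⅗ - 3377762/(5*(-1112918)) = ⅗ - 3377762*(-1)/(5*1112918) = ⅗ - ⅕*(-1688881/556459) = ⅗ + 1688881/2782295 = 3358258/2782295 ≈ 1.2070)
((-897747 - 68596) + 2564400) + M = ((-897747 - 68596) + 2564400) + 3358258/2782295 = (-966343 + 2564400) + 3358258/2782295 = 1598057 + 3358258/2782295 = 4446269359073/2782295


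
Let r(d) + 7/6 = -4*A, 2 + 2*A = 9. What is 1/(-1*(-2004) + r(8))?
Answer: 6/11933 ≈ 0.00050281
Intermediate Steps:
A = 7/2 (A = -1 + (½)*9 = -1 + 9/2 = 7/2 ≈ 3.5000)
r(d) = -91/6 (r(d) = -7/6 - 4*7/2 = -7/6 - 14 = -91/6)
1/(-1*(-2004) + r(8)) = 1/(-1*(-2004) - 91/6) = 1/(2004 - 91/6) = 1/(11933/6) = 6/11933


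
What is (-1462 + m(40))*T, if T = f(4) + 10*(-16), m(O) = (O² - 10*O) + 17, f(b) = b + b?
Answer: 37240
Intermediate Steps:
f(b) = 2*b
m(O) = 17 + O² - 10*O
T = -152 (T = 2*4 + 10*(-16) = 8 - 160 = -152)
(-1462 + m(40))*T = (-1462 + (17 + 40² - 10*40))*(-152) = (-1462 + (17 + 1600 - 400))*(-152) = (-1462 + 1217)*(-152) = -245*(-152) = 37240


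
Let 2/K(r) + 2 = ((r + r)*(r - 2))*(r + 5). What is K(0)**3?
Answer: -1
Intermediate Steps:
K(r) = 2/(-2 + 2*r*(-2 + r)*(5 + r)) (K(r) = 2/(-2 + ((r + r)*(r - 2))*(r + 5)) = 2/(-2 + ((2*r)*(-2 + r))*(5 + r)) = 2/(-2 + (2*r*(-2 + r))*(5 + r)) = 2/(-2 + 2*r*(-2 + r)*(5 + r)))
K(0)**3 = (1/(-1 + 0**3 - 10*0 + 3*0**2))**3 = (1/(-1 + 0 + 0 + 3*0))**3 = (1/(-1 + 0 + 0 + 0))**3 = (1/(-1))**3 = (-1)**3 = -1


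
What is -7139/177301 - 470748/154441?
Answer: -84566645447/27382543741 ≈ -3.0883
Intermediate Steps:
-7139/177301 - 470748/154441 = -84566645447/27382543741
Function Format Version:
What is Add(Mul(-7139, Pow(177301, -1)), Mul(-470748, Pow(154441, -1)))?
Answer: Rational(-84566645447, 27382543741) ≈ -3.0883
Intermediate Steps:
Add(Mul(-7139, Pow(177301, -1)), Mul(-470748, Pow(154441, -1))) = Add(Mul(-7139, Rational(1, 177301)), Mul(-470748, Rational(1, 154441))) = Add(Rational(-7139, 177301), Rational(-470748, 154441)) = Rational(-84566645447, 27382543741)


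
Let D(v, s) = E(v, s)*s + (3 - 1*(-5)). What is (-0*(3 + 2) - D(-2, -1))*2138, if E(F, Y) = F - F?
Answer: -17104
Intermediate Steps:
E(F, Y) = 0
D(v, s) = 8 (D(v, s) = 0*s + (3 - 1*(-5)) = 0 + (3 + 5) = 0 + 8 = 8)
(-0*(3 + 2) - D(-2, -1))*2138 = (-0*(3 + 2) - 1*8)*2138 = (-0*5 - 8)*2138 = (-5*0 - 8)*2138 = (0 - 8)*2138 = -8*2138 = -17104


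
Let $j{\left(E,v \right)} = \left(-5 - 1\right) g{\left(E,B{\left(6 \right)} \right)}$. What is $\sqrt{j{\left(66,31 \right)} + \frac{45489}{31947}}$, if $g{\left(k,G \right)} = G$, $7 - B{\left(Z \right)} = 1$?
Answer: $\frac{i \sqrt{3920972449}}{10649} \approx 5.8801 i$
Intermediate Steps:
$B{\left(Z \right)} = 6$ ($B{\left(Z \right)} = 7 - 1 = 6$)
$j{\left(E,v \right)} = -36$ ($j{\left(E,v \right)} = \left(-5 - 1\right) 6 = \left(-6\right) 6 = -36$)
$\sqrt{j{\left(66,31 \right)} + \frac{45489}{31947}} = \sqrt{-36 + \frac{45489}{31947}} = \sqrt{-36 + 45489 \cdot \frac{1}{31947}} = \sqrt{-36 + \frac{15163}{10649}} = \sqrt{- \frac{368201}{10649}} = \frac{i \sqrt{3920972449}}{10649}$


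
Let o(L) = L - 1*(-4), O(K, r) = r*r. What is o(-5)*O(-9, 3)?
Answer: -9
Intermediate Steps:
O(K, r) = r²
o(L) = 4 + L (o(L) = L + 4 = 4 + L)
o(-5)*O(-9, 3) = (4 - 5)*3² = -1*9 = -9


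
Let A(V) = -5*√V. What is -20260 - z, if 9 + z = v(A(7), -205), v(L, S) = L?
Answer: -20251 + 5*√7 ≈ -20238.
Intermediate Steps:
z = -9 - 5*√7 ≈ -22.229
-20260 - z = -20260 - (-9 - 5*√7) = -20260 + (9 + 5*√7) = -20251 + 5*√7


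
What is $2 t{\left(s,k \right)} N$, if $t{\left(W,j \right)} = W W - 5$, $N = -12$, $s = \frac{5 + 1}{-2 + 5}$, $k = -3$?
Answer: $24$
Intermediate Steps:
$s = 2$ ($s = \frac{6}{3} = 6 \cdot \frac{1}{3} = 2$)
$t{\left(W,j \right)} = -5 + W^{2}$ ($t{\left(W,j \right)} = W^{2} - 5 = -5 + W^{2}$)
$2 t{\left(s,k \right)} N = 2 \left(-5 + 2^{2}\right) \left(-12\right) = 2 \left(-5 + 4\right) \left(-12\right) = 2 \left(-1\right) \left(-12\right) = \left(-2\right) \left(-12\right) = 24$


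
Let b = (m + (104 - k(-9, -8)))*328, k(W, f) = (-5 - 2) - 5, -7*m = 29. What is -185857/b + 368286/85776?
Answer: -177185485/229472244 ≈ -0.77214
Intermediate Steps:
m = -29/7 (m = -1/7*29 = -29/7 ≈ -4.1429)
k(W, f) = -12 (k(W, f) = -7 - 5 = -12)
b = 256824/7 (b = (-29/7 + (104 - 1*(-12)))*328 = (-29/7 + (104 + 12))*328 = (-29/7 + 116)*328 = (783/7)*328 = 256824/7 ≈ 36689.)
-185857/b + 368286/85776 = -185857/256824/7 + 368286/85776 = -185857*7/256824 + 368286*(1/85776) = -1300999/256824 + 61381/14296 = -177185485/229472244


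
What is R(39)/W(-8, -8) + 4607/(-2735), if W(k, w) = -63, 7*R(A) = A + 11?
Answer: -2168437/1206135 ≈ -1.7978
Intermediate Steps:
R(A) = 11/7 + A/7 (R(A) = (A + 11)/7 = (11 + A)/7 = 11/7 + A/7)
R(39)/W(-8, -8) + 4607/(-2735) = (11/7 + (⅐)*39)/(-63) + 4607/(-2735) = (11/7 + 39/7)*(-1/63) + 4607*(-1/2735) = (50/7)*(-1/63) - 4607/2735 = -50/441 - 4607/2735 = -2168437/1206135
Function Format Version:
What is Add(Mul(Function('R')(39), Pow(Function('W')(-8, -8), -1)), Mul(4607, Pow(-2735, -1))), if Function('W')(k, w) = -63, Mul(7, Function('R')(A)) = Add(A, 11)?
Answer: Rational(-2168437, 1206135) ≈ -1.7978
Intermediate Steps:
Function('R')(A) = Add(Rational(11, 7), Mul(Rational(1, 7), A)) (Function('R')(A) = Mul(Rational(1, 7), Add(A, 11)) = Mul(Rational(1, 7), Add(11, A)) = Add(Rational(11, 7), Mul(Rational(1, 7), A)))
Add(Mul(Function('R')(39), Pow(Function('W')(-8, -8), -1)), Mul(4607, Pow(-2735, -1))) = Add(Mul(Add(Rational(11, 7), Mul(Rational(1, 7), 39)), Pow(-63, -1)), Mul(4607, Pow(-2735, -1))) = Add(Mul(Add(Rational(11, 7), Rational(39, 7)), Rational(-1, 63)), Mul(4607, Rational(-1, 2735))) = Add(Mul(Rational(50, 7), Rational(-1, 63)), Rational(-4607, 2735)) = Add(Rational(-50, 441), Rational(-4607, 2735)) = Rational(-2168437, 1206135)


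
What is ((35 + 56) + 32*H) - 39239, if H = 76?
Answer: -36716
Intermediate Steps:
((35 + 56) + 32*H) - 39239 = ((35 + 56) + 32*76) - 39239 = (91 + 2432) - 39239 = 2523 - 39239 = -36716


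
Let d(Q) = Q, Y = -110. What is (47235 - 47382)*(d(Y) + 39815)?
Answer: -5836635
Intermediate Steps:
(47235 - 47382)*(d(Y) + 39815) = (47235 - 47382)*(-110 + 39815) = -147*39705 = -5836635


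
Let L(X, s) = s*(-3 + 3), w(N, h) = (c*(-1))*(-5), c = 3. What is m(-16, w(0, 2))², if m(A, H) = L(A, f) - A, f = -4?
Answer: 256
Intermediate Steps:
w(N, h) = 15 (w(N, h) = (3*(-1))*(-5) = -3*(-5) = 15)
L(X, s) = 0 (L(X, s) = s*0 = 0)
m(A, H) = -A (m(A, H) = 0 - A = -A)
m(-16, w(0, 2))² = (-1*(-16))² = 16² = 256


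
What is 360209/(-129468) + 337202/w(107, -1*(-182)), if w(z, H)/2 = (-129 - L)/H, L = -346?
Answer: 567528124489/4013508 ≈ 1.4140e+5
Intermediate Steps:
w(z, H) = 434/H (w(z, H) = 2*((-129 - 1*(-346))/H) = 2*((-129 + 346)/H) = 2*(217/H) = 434/H)
360209/(-129468) + 337202/w(107, -1*(-182)) = 360209/(-129468) + 337202/((434/((-1*(-182))))) = 360209*(-1/129468) + 337202/((434/182)) = -360209/129468 + 337202/((434*(1/182))) = -360209/129468 + 337202/(31/13) = -360209/129468 + 337202*(13/31) = -360209/129468 + 4383626/31 = 567528124489/4013508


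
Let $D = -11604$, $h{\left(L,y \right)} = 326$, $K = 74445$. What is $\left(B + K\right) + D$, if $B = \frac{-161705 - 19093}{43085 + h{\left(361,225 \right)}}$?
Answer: $\frac{2727809853}{43411} \approx 62837.0$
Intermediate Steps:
$B = - \frac{180798}{43411}$ ($B = \frac{-161705 - 19093}{43085 + 326} = - \frac{180798}{43411} \approx -4.1648$)
$\left(B + K\right) + D = \left(- \frac{180798}{43411} + 74445\right) - 11604 = \frac{3231551097}{43411} - 11604 = \frac{2727809853}{43411}$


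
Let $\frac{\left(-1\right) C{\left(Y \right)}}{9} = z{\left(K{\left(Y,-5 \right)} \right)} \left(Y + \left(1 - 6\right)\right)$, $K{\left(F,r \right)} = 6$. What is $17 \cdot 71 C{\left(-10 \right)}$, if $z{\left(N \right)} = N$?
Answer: $977670$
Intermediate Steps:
$C{\left(Y \right)} = 270 - 54 Y$ ($C{\left(Y \right)} = - 9 \cdot 6 \left(Y + \left(1 - 6\right)\right) = - 9 \cdot 6 \left(Y - 5\right) = - 9 \cdot 6 \left(-5 + Y\right) = - 9 \left(-30 + 6 Y\right) = 270 - 54 Y$)
$17 \cdot 71 C{\left(-10 \right)} = 17 \cdot 71 \left(270 - -540\right) = 1207 \left(270 + 540\right) = 1207 \cdot 810 = 977670$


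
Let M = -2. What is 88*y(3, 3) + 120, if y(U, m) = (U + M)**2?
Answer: 208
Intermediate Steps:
y(U, m) = (-2 + U)**2 (y(U, m) = (U - 2)**2 = (-2 + U)**2)
88*y(3, 3) + 120 = 88*(-2 + 3)**2 + 120 = 88*1**2 + 120 = 88*1 + 120 = 88 + 120 = 208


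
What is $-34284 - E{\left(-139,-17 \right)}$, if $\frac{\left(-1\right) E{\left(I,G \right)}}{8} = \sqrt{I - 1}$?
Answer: $-34284 + 16 i \sqrt{35} \approx -34284.0 + 94.657 i$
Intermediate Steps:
$E{\left(I,G \right)} = - 8 \sqrt{-1 + I}$ ($E{\left(I,G \right)} = - 8 \sqrt{I - 1} = - 8 \sqrt{-1 + I}$)
$-34284 - E{\left(-139,-17 \right)} = -34284 - - 8 \sqrt{-1 - 139} = -34284 - - 8 \sqrt{-140} = -34284 - - 8 \cdot 2 i \sqrt{35} = -34284 - - 16 i \sqrt{35} = -34284 + 16 i \sqrt{35}$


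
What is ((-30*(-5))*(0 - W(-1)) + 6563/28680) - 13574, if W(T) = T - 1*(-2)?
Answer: -393597757/28680 ≈ -13724.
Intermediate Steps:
W(T) = 2 + T (W(T) = T + 2 = 2 + T)
((-30*(-5))*(0 - W(-1)) + 6563/28680) - 13574 = ((-30*(-5))*(0 - (2 - 1)) + 6563/28680) - 13574 = (150*(0 - 1*1) + 6563*(1/28680)) - 13574 = (150*(0 - 1) + 6563/28680) - 13574 = (150*(-1) + 6563/28680) - 13574 = (-150 + 6563/28680) - 13574 = -4295437/28680 - 13574 = -393597757/28680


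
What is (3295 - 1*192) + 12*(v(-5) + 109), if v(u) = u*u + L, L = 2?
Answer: 4735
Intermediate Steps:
v(u) = 2 + u² (v(u) = u*u + 2 = u² + 2 = 2 + u²)
(3295 - 1*192) + 12*(v(-5) + 109) = (3295 - 1*192) + 12*((2 + (-5)²) + 109) = (3295 - 192) + 12*((2 + 25) + 109) = 3103 + 12*(27 + 109) = 3103 + 12*136 = 3103 + 1632 = 4735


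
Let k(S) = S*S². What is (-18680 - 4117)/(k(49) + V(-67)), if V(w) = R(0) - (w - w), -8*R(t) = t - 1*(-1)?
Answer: -182376/941191 ≈ -0.19377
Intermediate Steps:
R(t) = -⅛ - t/8 (R(t) = -(t - 1*(-1))/8 = -(t + 1)/8 = -(1 + t)/8 = -⅛ - t/8)
V(w) = -⅛ (V(w) = (-⅛ - ⅛*0) - (w - w) = (-⅛ + 0) - 1*0 = -⅛ + 0 = -⅛)
k(S) = S³
(-18680 - 4117)/(k(49) + V(-67)) = (-18680 - 4117)/(49³ - ⅛) = -22797/(117649 - ⅛) = -22797/941191/8 = -22797*8/941191 = -182376/941191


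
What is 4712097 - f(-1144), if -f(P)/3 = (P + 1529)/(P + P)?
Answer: 980116071/208 ≈ 4.7121e+6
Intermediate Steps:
f(P) = -3*(1529 + P)/(2*P) (f(P) = -3*(P + 1529)/(P + P) = -3*(1529 + P)/(2*P))
4712097 - f(-1144) = 4712097 - 3*(-1529 - 1*(-1144))/(2*(-1144)) = 4712097 - 3*(-1)*(-1529 + 1144)/(2*1144) = 4712097 - 3*(-1)*(-385)/(2*1144) = 4712097 - 1*105/208 = 4712097 - 105/208 = 980116071/208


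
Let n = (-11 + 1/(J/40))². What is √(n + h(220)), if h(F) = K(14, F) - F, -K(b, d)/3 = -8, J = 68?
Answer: I*√25315/17 ≈ 9.3592*I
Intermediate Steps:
K(b, d) = 24 (K(b, d) = -3*(-8) = 24)
n = 31329/289 (n = (-11 + 1/(68/40))² = (-11 + 1/(68*(1/40)))² = (-11 + 1/(17/10))² = (-11 + 10/17)² = (-177/17)² = 31329/289 ≈ 108.40)
h(F) = 24 - F
√(n + h(220)) = √(31329/289 + (24 - 1*220)) = √(31329/289 + (24 - 220)) = √(31329/289 - 196) = √(-25315/289) = I*√25315/17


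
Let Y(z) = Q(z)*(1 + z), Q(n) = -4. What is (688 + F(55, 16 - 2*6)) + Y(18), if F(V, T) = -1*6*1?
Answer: 606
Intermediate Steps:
Y(z) = -4 - 4*z (Y(z) = -4*(1 + z) = -4 - 4*z)
F(V, T) = -6 (F(V, T) = -6*1 = -6)
(688 + F(55, 16 - 2*6)) + Y(18) = (688 - 6) + (-4 - 4*18) = 682 + (-4 - 72) = 682 - 76 = 606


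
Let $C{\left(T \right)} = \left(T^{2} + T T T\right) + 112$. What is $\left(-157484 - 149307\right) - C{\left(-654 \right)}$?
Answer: $278991645$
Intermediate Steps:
$C{\left(T \right)} = 112 + T^{2} + T^{3}$ ($C{\left(T \right)} = \left(T^{2} + T^{2} T\right) + 112 = \left(T^{2} + T^{3}\right) + 112 = 112 + T^{2} + T^{3}$)
$\left(-157484 - 149307\right) - C{\left(-654 \right)} = \left(-157484 - 149307\right) - \left(112 + \left(-654\right)^{2} + \left(-654\right)^{3}\right) = \left(-157484 - 149307\right) - \left(112 + 427716 - 279726264\right) = -306791 - -279298436 = -306791 + 279298436 = 278991645$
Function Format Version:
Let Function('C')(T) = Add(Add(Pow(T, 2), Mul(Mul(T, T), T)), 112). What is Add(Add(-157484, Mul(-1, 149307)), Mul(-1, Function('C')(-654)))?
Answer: 278991645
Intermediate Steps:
Function('C')(T) = Add(112, Pow(T, 2), Pow(T, 3)) (Function('C')(T) = Add(Add(Pow(T, 2), Mul(Pow(T, 2), T)), 112) = Add(Add(Pow(T, 2), Pow(T, 3)), 112) = Add(112, Pow(T, 2), Pow(T, 3)))
Add(Add(-157484, Mul(-1, 149307)), Mul(-1, Function('C')(-654))) = Add(Add(-157484, Mul(-1, 149307)), Mul(-1, Add(112, Pow(-654, 2), Pow(-654, 3)))) = Add(Add(-157484, -149307), Mul(-1, Add(112, 427716, -279726264))) = Add(-306791, Mul(-1, -279298436)) = Add(-306791, 279298436) = 278991645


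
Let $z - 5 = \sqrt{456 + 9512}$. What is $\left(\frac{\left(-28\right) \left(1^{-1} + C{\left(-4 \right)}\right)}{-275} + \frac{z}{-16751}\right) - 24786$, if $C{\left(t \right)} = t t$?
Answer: $- \frac{114169356549}{4606525} - \frac{4 \sqrt{623}}{16751} \approx -24784.0$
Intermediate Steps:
$C{\left(t \right)} = t^{2}$
$z = 5 + 4 \sqrt{623}$ ($z = 5 + \sqrt{456 + 9512} = 5 + \sqrt{9968} = 5 + 4 \sqrt{623} \approx 104.84$)
$\left(\frac{\left(-28\right) \left(1^{-1} + C{\left(-4 \right)}\right)}{-275} + \frac{z}{-16751}\right) - 24786 = \left(\frac{\left(-28\right) \left(1^{-1} + \left(-4\right)^{2}\right)}{-275} + \frac{5 + 4 \sqrt{623}}{-16751}\right) - 24786 = \left(- 28 \left(1 + 16\right) \left(- \frac{1}{275}\right) + \left(5 + 4 \sqrt{623}\right) \left(- \frac{1}{16751}\right)\right) - 24786 = \left(\left(-28\right) 17 \left(- \frac{1}{275}\right) - \left(\frac{5}{16751} + \frac{4 \sqrt{623}}{16751}\right)\right) - 24786 = \left(\left(-476\right) \left(- \frac{1}{275}\right) - \left(\frac{5}{16751} + \frac{4 \sqrt{623}}{16751}\right)\right) - 24786 = \left(\frac{476}{275} - \left(\frac{5}{16751} + \frac{4 \sqrt{623}}{16751}\right)\right) - 24786 = \left(\frac{7972101}{4606525} - \frac{4 \sqrt{623}}{16751}\right) - 24786 = - \frac{114169356549}{4606525} - \frac{4 \sqrt{623}}{16751}$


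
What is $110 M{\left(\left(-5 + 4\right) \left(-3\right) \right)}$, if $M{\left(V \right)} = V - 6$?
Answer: $-330$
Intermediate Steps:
$M{\left(V \right)} = -6 + V$
$110 M{\left(\left(-5 + 4\right) \left(-3\right) \right)} = 110 \left(-6 + \left(-5 + 4\right) \left(-3\right)\right) = 110 \left(-6 - -3\right) = 110 \left(-6 + 3\right) = 110 \left(-3\right) = -330$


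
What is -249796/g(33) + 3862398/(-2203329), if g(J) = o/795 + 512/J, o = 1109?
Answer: -534852055437158/36202898799 ≈ -14774.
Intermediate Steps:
g(J) = 1109/795 + 512/J
-249796/g(33) + 3862398/(-2203329) = -249796/(1109/795 + 512/33) + 3862398/(-2203329) = -249796/(1109/795 + 512*(1/33)) + 3862398*(-1/2203329) = -249796/(1109/795 + 512/33) - 1287466/734443 = -249796/49293/2915 - 1287466/734443 = -249796*2915/49293 - 1287466/734443 = -728155340/49293 - 1287466/734443 = -534852055437158/36202898799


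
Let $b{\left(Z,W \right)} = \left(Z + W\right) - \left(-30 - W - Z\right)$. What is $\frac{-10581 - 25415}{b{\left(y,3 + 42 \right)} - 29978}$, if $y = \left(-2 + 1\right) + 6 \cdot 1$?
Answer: $\frac{8999}{7462} \approx 1.206$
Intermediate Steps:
$y = 5$ ($y = -1 + 6 = 5$)
$b{\left(Z,W \right)} = 30 + 2 W + 2 Z$ ($b{\left(Z,W \right)} = \left(W + Z\right) + \left(\left(W + Z\right) + 30\right) = \left(W + Z\right) + \left(30 + W + Z\right) = 30 + 2 W + 2 Z$)
$\frac{-10581 - 25415}{b{\left(y,3 + 42 \right)} - 29978} = \frac{-10581 - 25415}{\left(30 + 2 \left(3 + 42\right) + 2 \cdot 5\right) - 29978} = - \frac{35996}{\left(30 + 2 \cdot 45 + 10\right) - 29978} = - \frac{35996}{\left(30 + 90 + 10\right) - 29978} = - \frac{35996}{130 - 29978} = - \frac{35996}{-29848} = \left(-35996\right) \left(- \frac{1}{29848}\right) = \frac{8999}{7462}$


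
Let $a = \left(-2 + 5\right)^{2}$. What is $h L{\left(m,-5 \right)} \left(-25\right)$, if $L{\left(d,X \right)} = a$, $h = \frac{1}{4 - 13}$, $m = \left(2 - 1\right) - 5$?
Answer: $25$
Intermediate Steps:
$m = -4$ ($m = 1 - 5 = -4$)
$h = - \frac{1}{9}$ ($h = \frac{1}{4 + \left(-17 + 4\right)} = \frac{1}{4 - 13} = \frac{1}{-9} = - \frac{1}{9} \approx -0.11111$)
$a = 9$ ($a = 3^{2} = 9$)
$L{\left(d,X \right)} = 9$
$h L{\left(m,-5 \right)} \left(-25\right) = \left(- \frac{1}{9}\right) 9 \left(-25\right) = \left(-1\right) \left(-25\right) = 25$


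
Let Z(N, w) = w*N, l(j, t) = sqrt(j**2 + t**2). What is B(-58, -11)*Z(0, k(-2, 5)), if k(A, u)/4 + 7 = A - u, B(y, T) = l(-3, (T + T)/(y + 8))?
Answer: 0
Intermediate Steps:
B(y, T) = sqrt(9 + 4*T**2/(8 + y)**2) (B(y, T) = sqrt((-3)**2 + ((T + T)/(y + 8))**2) = sqrt(9 + ((2*T)/(8 + y))**2) = sqrt(9 + (2*T/(8 + y))**2) = sqrt(9 + 4*T**2/(8 + y)**2))
k(A, u) = -28 - 4*u + 4*A (k(A, u) = -28 + 4*(A - u) = -28 + (-4*u + 4*A) = -28 - 4*u + 4*A)
Z(N, w) = N*w
B(-58, -11)*Z(0, k(-2, 5)) = sqrt(9 + 4*(-11)**2/(8 - 58)**2)*(0*(-28 - 4*5 + 4*(-2))) = sqrt(9 + 4*121/(-50)**2)*(0*(-28 - 20 - 8)) = sqrt(9 + 4*121*(1/2500))*(0*(-56)) = sqrt(9 + 121/625)*0 = sqrt(5746/625)*0 = (13*sqrt(34)/25)*0 = 0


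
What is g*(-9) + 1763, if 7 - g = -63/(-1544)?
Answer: 2625367/1544 ≈ 1700.4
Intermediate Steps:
g = 10745/1544 (g = 7 - (-63)/(-1544) = 7 - (-63)*(-1)/1544 = 7 - 1*63/1544 = 7 - 63/1544 = 10745/1544 ≈ 6.9592)
g*(-9) + 1763 = (10745/1544)*(-9) + 1763 = -96705/1544 + 1763 = 2625367/1544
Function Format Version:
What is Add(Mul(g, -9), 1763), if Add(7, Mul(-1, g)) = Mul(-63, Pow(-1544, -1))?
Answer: Rational(2625367, 1544) ≈ 1700.4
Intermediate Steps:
g = Rational(10745, 1544) (g = Add(7, Mul(-1, Mul(-63, Pow(-1544, -1)))) = Add(7, Mul(-1, Mul(-63, Rational(-1, 1544)))) = Add(7, Mul(-1, Rational(63, 1544))) = Add(7, Rational(-63, 1544)) = Rational(10745, 1544) ≈ 6.9592)
Add(Mul(g, -9), 1763) = Add(Mul(Rational(10745, 1544), -9), 1763) = Add(Rational(-96705, 1544), 1763) = Rational(2625367, 1544)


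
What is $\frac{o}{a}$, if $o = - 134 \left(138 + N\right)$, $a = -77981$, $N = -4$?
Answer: $\frac{17956}{77981} \approx 0.23026$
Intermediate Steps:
$o = -17956$ ($o = - 134 \left(138 - 4\right) = \left(-134\right) 134 = -17956$)
$\frac{o}{a} = - \frac{17956}{-77981} = \left(-17956\right) \left(- \frac{1}{77981}\right) = \frac{17956}{77981}$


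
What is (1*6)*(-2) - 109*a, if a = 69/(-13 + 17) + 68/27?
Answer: -234011/108 ≈ -2166.8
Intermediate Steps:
a = 2135/108 (a = 69/4 + 68*(1/27) = 69*(1/4) + 68/27 = 69/4 + 68/27 = 2135/108 ≈ 19.769)
(1*6)*(-2) - 109*a = (1*6)*(-2) - 109*2135/108 = 6*(-2) - 232715/108 = -12 - 232715/108 = -234011/108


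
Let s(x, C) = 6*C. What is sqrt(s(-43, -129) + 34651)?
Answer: sqrt(33877) ≈ 184.06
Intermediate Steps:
sqrt(s(-43, -129) + 34651) = sqrt(6*(-129) + 34651) = sqrt(-774 + 34651) = sqrt(33877)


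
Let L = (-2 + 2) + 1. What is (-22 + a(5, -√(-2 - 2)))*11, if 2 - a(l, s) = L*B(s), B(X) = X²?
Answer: -176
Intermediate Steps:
L = 1 (L = 0 + 1 = 1)
a(l, s) = 2 - s²
(-22 + a(5, -√(-2 - 2)))*11 = (-22 + (2 - (-√(-2 - 2))²))*11 = (-22 + (2 - (-√(-4))²))*11 = (-22 + (2 - (-2*I)²))*11 = (-22 + (2 - 1*(-4)))*11 = (-22 + (2 + 4))*11 = (-22 + 6)*11 = -16*11 = -176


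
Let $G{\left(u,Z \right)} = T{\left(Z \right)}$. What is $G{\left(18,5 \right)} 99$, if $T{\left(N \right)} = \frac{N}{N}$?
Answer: $99$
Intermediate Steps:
$T{\left(N \right)} = 1$
$G{\left(u,Z \right)} = 1$
$G{\left(18,5 \right)} 99 = 1 \cdot 99 = 99$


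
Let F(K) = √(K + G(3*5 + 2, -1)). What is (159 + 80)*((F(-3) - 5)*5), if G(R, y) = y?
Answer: -5975 + 2390*I ≈ -5975.0 + 2390.0*I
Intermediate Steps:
F(K) = √(-1 + K) (F(K) = √(K - 1) = √(-1 + K))
(159 + 80)*((F(-3) - 5)*5) = (159 + 80)*((√(-1 - 3) - 5)*5) = 239*((√(-4) - 5)*5) = 239*((2*I - 5)*5) = 239*((-5 + 2*I)*5) = 239*(-25 + 10*I) = -5975 + 2390*I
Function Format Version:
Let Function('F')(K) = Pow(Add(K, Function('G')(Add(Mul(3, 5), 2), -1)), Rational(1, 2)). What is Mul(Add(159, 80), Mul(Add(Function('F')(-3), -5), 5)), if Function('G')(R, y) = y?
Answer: Add(-5975, Mul(2390, I)) ≈ Add(-5975.0, Mul(2390.0, I))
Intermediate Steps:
Function('F')(K) = Pow(Add(-1, K), Rational(1, 2)) (Function('F')(K) = Pow(Add(K, -1), Rational(1, 2)) = Pow(Add(-1, K), Rational(1, 2)))
Mul(Add(159, 80), Mul(Add(Function('F')(-3), -5), 5)) = Mul(Add(159, 80), Mul(Add(Pow(Add(-1, -3), Rational(1, 2)), -5), 5)) = Mul(239, Mul(Add(Pow(-4, Rational(1, 2)), -5), 5)) = Mul(239, Mul(Add(Mul(2, I), -5), 5)) = Mul(239, Mul(Add(-5, Mul(2, I)), 5)) = Mul(239, Add(-25, Mul(10, I))) = Add(-5975, Mul(2390, I))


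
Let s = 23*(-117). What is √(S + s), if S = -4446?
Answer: 3*I*√793 ≈ 84.481*I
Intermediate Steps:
s = -2691
√(S + s) = √(-4446 - 2691) = √(-7137) = 3*I*√793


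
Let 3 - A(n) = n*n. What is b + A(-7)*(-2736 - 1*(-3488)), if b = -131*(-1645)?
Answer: 180903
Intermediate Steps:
b = 215495
A(n) = 3 - n**2 (A(n) = 3 - n*n = 3 - n**2)
b + A(-7)*(-2736 - 1*(-3488)) = 215495 + (3 - 1*(-7)**2)*(-2736 - 1*(-3488)) = 215495 + (3 - 1*49)*(-2736 + 3488) = 215495 + (3 - 49)*752 = 215495 - 46*752 = 215495 - 34592 = 180903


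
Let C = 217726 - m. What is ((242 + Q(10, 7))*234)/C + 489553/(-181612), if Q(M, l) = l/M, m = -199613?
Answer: -2763468477/1079683340 ≈ -2.5595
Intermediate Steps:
C = 417339 (C = 217726 - 1*(-199613) = 217726 + 199613 = 417339)
((242 + Q(10, 7))*234)/C + 489553/(-181612) = ((242 + 7/10)*234)/417339 + 489553/(-181612) = ((242 + 7*(⅒))*234)*(1/417339) + 489553*(-1/181612) = ((242 + 7/10)*234)*(1/417339) - 489553/181612 = ((2427/10)*234)*(1/417339) - 489553/181612 = (283959/5)*(1/417339) - 489553/181612 = 809/5945 - 489553/181612 = -2763468477/1079683340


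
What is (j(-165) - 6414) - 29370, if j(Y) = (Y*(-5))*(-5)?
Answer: -39909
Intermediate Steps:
j(Y) = 25*Y (j(Y) = -5*Y*(-5) = 25*Y)
(j(-165) - 6414) - 29370 = (25*(-165) - 6414) - 29370 = (-4125 - 6414) - 29370 = -10539 - 29370 = -39909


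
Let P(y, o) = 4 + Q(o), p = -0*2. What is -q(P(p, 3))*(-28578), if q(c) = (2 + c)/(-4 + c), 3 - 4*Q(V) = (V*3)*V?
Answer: 0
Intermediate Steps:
Q(V) = 3/4 - 3*V**2/4 (Q(V) = 3/4 - V*3*V/4 = 3/4 - 3*V*V/4 = 3/4 - 3*V**2/4)
p = 0 (p = -1*0 = 0)
P(y, o) = 19/4 - 3*o**2/4 (P(y, o) = 4 + (3/4 - 3*o**2/4) = 19/4 - 3*o**2/4)
q(c) = (2 + c)/(-4 + c)
-q(P(p, 3))*(-28578) = -(2 + (19/4 - 3/4*3**2))/(-4 + (19/4 - 3/4*3**2))*(-28578) = -(2 + (19/4 - 3/4*9))/(-4 + (19/4 - 3/4*9))*(-28578) = -(2 + (19/4 - 27/4))/(-4 + (19/4 - 27/4))*(-28578) = -(2 - 2)/(-4 - 2)*(-28578) = -0/(-6)*(-28578) = -(-1/6*0)*(-28578) = -0*(-28578) = -1*0 = 0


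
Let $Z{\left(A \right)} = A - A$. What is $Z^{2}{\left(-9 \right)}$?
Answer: $0$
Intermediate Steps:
$Z{\left(A \right)} = 0$
$Z^{2}{\left(-9 \right)} = 0^{2} = 0$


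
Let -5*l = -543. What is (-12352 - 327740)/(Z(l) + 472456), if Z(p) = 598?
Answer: -170046/236527 ≈ -0.71893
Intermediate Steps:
l = 543/5 (l = -1/5*(-543) = 543/5 ≈ 108.60)
(-12352 - 327740)/(Z(l) + 472456) = (-12352 - 327740)/(598 + 472456) = -340092/473054 = -340092*1/473054 = -170046/236527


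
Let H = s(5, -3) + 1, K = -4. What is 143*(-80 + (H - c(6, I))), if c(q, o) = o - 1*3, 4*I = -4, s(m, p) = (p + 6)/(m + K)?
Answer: -10296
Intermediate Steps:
s(m, p) = (6 + p)/(-4 + m) (s(m, p) = (p + 6)/(m - 4) = (6 + p)/(-4 + m))
I = -1 (I = (¼)*(-4) = -1)
c(q, o) = -3 + o (c(q, o) = o - 3 = -3 + o)
H = 4 (H = (6 - 3)/(-4 + 5) + 1 = 3/1 + 1 = 1*3 + 1 = 3 + 1 = 4)
143*(-80 + (H - c(6, I))) = 143*(-80 + (4 - (-3 - 1))) = 143*(-80 + (4 - 1*(-4))) = 143*(-80 + (4 + 4)) = 143*(-80 + 8) = 143*(-72) = -10296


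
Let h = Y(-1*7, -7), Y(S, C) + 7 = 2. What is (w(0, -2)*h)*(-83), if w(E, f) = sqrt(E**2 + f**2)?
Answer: 830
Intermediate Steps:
Y(S, C) = -5 (Y(S, C) = -7 + 2 = -5)
h = -5
(w(0, -2)*h)*(-83) = (sqrt(0**2 + (-2)**2)*(-5))*(-83) = (sqrt(0 + 4)*(-5))*(-83) = (sqrt(4)*(-5))*(-83) = (2*(-5))*(-83) = -10*(-83) = 830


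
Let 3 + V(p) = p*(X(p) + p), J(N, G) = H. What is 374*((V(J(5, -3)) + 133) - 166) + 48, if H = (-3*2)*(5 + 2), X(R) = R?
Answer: 1306056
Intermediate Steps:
H = -42 (H = -6*7 = -42)
J(N, G) = -42
V(p) = -3 + 2*p² (V(p) = -3 + p*(p + p) = -3 + p*(2*p) = -3 + 2*p²)
374*((V(J(5, -3)) + 133) - 166) + 48 = 374*(((-3 + 2*(-42)²) + 133) - 166) + 48 = 374*(((-3 + 2*1764) + 133) - 166) + 48 = 374*(((-3 + 3528) + 133) - 166) + 48 = 374*((3525 + 133) - 166) + 48 = 374*(3658 - 166) + 48 = 374*3492 + 48 = 1306008 + 48 = 1306056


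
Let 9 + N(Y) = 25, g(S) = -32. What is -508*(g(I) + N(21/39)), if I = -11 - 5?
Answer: 8128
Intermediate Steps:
I = -16
N(Y) = 16 (N(Y) = -9 + 25 = 16)
-508*(g(I) + N(21/39)) = -508*(-32 + 16) = -508*(-16) = 8128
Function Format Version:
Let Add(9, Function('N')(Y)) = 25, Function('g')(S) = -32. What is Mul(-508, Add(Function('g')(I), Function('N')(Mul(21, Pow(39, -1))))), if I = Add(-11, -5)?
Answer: 8128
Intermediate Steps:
I = -16
Function('N')(Y) = 16 (Function('N')(Y) = Add(-9, 25) = 16)
Mul(-508, Add(Function('g')(I), Function('N')(Mul(21, Pow(39, -1))))) = Mul(-508, Add(-32, 16)) = Mul(-508, -16) = 8128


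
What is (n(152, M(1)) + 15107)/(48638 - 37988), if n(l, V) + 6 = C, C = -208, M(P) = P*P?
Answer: 14893/10650 ≈ 1.3984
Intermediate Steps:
M(P) = P²
n(l, V) = -214 (n(l, V) = -6 - 208 = -214)
(n(152, M(1)) + 15107)/(48638 - 37988) = (-214 + 15107)/(48638 - 37988) = 14893/10650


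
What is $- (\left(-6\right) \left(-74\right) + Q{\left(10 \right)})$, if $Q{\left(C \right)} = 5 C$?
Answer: $-494$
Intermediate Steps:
$- (\left(-6\right) \left(-74\right) + Q{\left(10 \right)}) = - (\left(-6\right) \left(-74\right) + 5 \cdot 10) = - (444 + 50) = \left(-1\right) 494 = -494$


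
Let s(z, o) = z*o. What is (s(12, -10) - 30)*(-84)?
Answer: 12600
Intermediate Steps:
s(z, o) = o*z
(s(12, -10) - 30)*(-84) = (-10*12 - 30)*(-84) = (-120 - 30)*(-84) = -150*(-84) = 12600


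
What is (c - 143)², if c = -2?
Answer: 21025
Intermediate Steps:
(c - 143)² = (-2 - 143)² = (-145)² = 21025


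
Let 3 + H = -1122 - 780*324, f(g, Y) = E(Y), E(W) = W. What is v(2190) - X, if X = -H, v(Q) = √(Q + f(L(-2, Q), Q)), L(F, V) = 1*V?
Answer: -253845 + 2*√1095 ≈ -2.5378e+5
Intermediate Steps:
L(F, V) = V
f(g, Y) = Y
v(Q) = √2*√Q (v(Q) = √(Q + Q) = √(2*Q) = √2*√Q)
H = -253845 (H = -3 + (-1122 - 780*324) = -3 + (-1122 - 252720) = -3 - 253842 = -253845)
X = 253845 (X = -1*(-253845) = 253845)
v(2190) - X = √2*√2190 - 1*253845 = 2*√1095 - 253845 = -253845 + 2*√1095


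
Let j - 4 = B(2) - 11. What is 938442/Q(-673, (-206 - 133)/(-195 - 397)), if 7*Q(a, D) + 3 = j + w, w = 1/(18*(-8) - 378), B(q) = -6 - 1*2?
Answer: -3429067068/9397 ≈ -3.6491e+5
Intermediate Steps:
B(q) = -8 (B(q) = -6 - 2 = -8)
j = -15 (j = 4 + (-8 - 11) = 4 - 19 = -15)
w = -1/522 (w = 1/(-144 - 378) = 1/(-522) = -1/522 ≈ -0.0019157)
Q(a, D) = -9397/3654 (Q(a, D) = -3/7 + (-15 - 1/522)/7 = -3/7 + (⅐)*(-7831/522) = -3/7 - 7831/3654 = -9397/3654)
938442/Q(-673, (-206 - 133)/(-195 - 397)) = 938442/(-9397/3654) = 938442*(-3654/9397) = -3429067068/9397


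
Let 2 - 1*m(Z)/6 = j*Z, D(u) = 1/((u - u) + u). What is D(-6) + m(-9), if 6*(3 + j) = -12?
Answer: -1549/6 ≈ -258.17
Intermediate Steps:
D(u) = 1/u (D(u) = 1/(0 + u) = 1/u)
j = -5 (j = -3 + (⅙)*(-12) = -3 - 2 = -5)
m(Z) = 12 + 30*Z (m(Z) = 12 - (-30)*Z = 12 + 30*Z)
D(-6) + m(-9) = 1/(-6) + (12 + 30*(-9)) = -⅙ + (12 - 270) = -⅙ - 258 = -1549/6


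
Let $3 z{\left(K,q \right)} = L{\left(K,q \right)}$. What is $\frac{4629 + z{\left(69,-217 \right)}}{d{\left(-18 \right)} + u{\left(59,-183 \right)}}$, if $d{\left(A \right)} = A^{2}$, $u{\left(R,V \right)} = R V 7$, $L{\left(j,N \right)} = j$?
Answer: $- \frac{4652}{75255} \approx -0.061817$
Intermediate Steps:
$u{\left(R,V \right)} = 7 R V$
$z{\left(K,q \right)} = \frac{K}{3}$
$\frac{4629 + z{\left(69,-217 \right)}}{d{\left(-18 \right)} + u{\left(59,-183 \right)}} = \frac{4629 + \frac{1}{3} \cdot 69}{\left(-18\right)^{2} + 7 \cdot 59 \left(-183\right)} = \frac{4629 + 23}{324 - 75579} = \frac{4652}{-75255} = 4652 \left(- \frac{1}{75255}\right) = - \frac{4652}{75255}$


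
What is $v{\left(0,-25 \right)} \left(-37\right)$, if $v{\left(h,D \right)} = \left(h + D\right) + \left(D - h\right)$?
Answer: $1850$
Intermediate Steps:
$v{\left(h,D \right)} = 2 D$ ($v{\left(h,D \right)} = \left(D + h\right) + \left(D - h\right) = 2 D$)
$v{\left(0,-25 \right)} \left(-37\right) = 2 \left(-25\right) \left(-37\right) = \left(-50\right) \left(-37\right) = 1850$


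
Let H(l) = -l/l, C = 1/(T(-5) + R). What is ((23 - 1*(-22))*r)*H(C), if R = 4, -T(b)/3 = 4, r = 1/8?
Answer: -45/8 ≈ -5.6250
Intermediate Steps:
r = ⅛ ≈ 0.12500
T(b) = -12 (T(b) = -3*4 = -12)
C = -⅛ (C = 1/(-12 + 4) = 1/(-8) = -⅛ ≈ -0.12500)
H(l) = -1 (H(l) = -1*1 = -1)
((23 - 1*(-22))*r)*H(C) = ((23 - 1*(-22))*(⅛))*(-1) = ((23 + 22)*(⅛))*(-1) = (45*(⅛))*(-1) = (45/8)*(-1) = -45/8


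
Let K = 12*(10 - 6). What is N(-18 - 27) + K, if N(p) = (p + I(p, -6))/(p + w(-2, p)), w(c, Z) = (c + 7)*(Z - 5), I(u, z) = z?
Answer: 14211/295 ≈ 48.173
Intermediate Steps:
w(c, Z) = (-5 + Z)*(7 + c) (w(c, Z) = (7 + c)*(-5 + Z) = (-5 + Z)*(7 + c))
K = 48 (K = 12*4 = 48)
N(p) = (-6 + p)/(-25 + 6*p) (N(p) = (p - 6)/(p + (-35 - 5*(-2) + 7*p + p*(-2))) = (-6 + p)/(p + (-35 + 10 + 7*p - 2*p)) = (-6 + p)/(p + (-25 + 5*p)) = (-6 + p)/(-25 + 6*p))
N(-18 - 27) + K = (-6 + (-18 - 27))/(-25 + 6*(-18 - 27)) + 48 = (-6 - 45)/(-25 + 6*(-45)) + 48 = -51/(-25 - 270) + 48 = -51/(-295) + 48 = -1/295*(-51) + 48 = 51/295 + 48 = 14211/295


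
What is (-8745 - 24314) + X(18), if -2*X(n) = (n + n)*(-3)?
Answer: -33005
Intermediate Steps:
X(n) = 3*n (X(n) = -(n + n)*(-3)/2 = -2*n*(-3)/2 = -(-3)*n = 3*n)
(-8745 - 24314) + X(18) = (-8745 - 24314) + 3*18 = -33059 + 54 = -33005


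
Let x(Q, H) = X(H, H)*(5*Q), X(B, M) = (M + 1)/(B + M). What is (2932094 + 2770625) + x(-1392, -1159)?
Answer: 6605421481/1159 ≈ 5.6992e+6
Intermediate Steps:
X(B, M) = (1 + M)/(B + M)
x(Q, H) = 5*Q*(1 + H)/(2*H) (x(Q, H) = ((1 + H)/(H + H))*(5*Q) = ((1 + H)/((2*H)))*(5*Q) = ((1/(2*H))*(1 + H))*(5*Q) = ((1 + H)/(2*H))*(5*Q) = 5*Q*(1 + H)/(2*H))
(2932094 + 2770625) + x(-1392, -1159) = (2932094 + 2770625) + (5/2)*(-1392)*(1 - 1159)/(-1159) = 5702719 + (5/2)*(-1392)*(-1/1159)*(-1158) = 5702719 - 4029840/1159 = 6605421481/1159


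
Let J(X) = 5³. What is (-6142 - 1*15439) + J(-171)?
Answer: -21456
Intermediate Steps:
J(X) = 125
(-6142 - 1*15439) + J(-171) = (-6142 - 1*15439) + 125 = (-6142 - 15439) + 125 = -21581 + 125 = -21456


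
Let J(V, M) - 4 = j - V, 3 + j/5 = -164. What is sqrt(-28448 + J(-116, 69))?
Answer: I*sqrt(29163) ≈ 170.77*I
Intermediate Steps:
j = -835 (j = -15 + 5*(-164) = -15 - 820 = -835)
J(V, M) = -831 - V (J(V, M) = 4 + (-835 - V) = -831 - V)
sqrt(-28448 + J(-116, 69)) = sqrt(-28448 + (-831 - 1*(-116))) = sqrt(-28448 + (-831 + 116)) = sqrt(-28448 - 715) = sqrt(-29163) = I*sqrt(29163)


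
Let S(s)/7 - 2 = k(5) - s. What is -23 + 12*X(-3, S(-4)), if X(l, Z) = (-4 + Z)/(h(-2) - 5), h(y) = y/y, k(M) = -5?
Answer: -32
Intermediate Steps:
h(y) = 1
S(s) = -21 - 7*s (S(s) = 14 + 7*(-5 - s) = 14 + (-35 - 7*s) = -21 - 7*s)
X(l, Z) = 1 - Z/4 (X(l, Z) = (-4 + Z)/(1 - 5) = (-4 + Z)/(-4) = (-4 + Z)*(-1/4) = 1 - Z/4)
-23 + 12*X(-3, S(-4)) = -23 + 12*(1 - (-21 - 7*(-4))/4) = -23 + 12*(1 - (-21 + 28)/4) = -23 + 12*(1 - 1/4*7) = -23 + 12*(1 - 7/4) = -23 + 12*(-3/4) = -23 - 9 = -32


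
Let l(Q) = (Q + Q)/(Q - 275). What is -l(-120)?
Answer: -48/79 ≈ -0.60759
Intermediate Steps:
l(Q) = 2*Q/(-275 + Q) (l(Q) = (2*Q)/(-275 + Q) = 2*Q/(-275 + Q))
-l(-120) = -2*(-120)/(-275 - 120) = -2*(-120)/(-395) = -2*(-120)*(-1)/395 = -1*48/79 = -48/79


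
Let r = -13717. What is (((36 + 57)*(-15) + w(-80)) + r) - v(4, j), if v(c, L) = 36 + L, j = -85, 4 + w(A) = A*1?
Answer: -15147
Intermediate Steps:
w(A) = -4 + A (w(A) = -4 + A*1 = -4 + A)
(((36 + 57)*(-15) + w(-80)) + r) - v(4, j) = (((36 + 57)*(-15) + (-4 - 80)) - 13717) - (36 - 85) = ((93*(-15) - 84) - 13717) - 1*(-49) = ((-1395 - 84) - 13717) + 49 = (-1479 - 13717) + 49 = -15196 + 49 = -15147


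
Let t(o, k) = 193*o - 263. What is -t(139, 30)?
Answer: -26564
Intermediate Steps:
t(o, k) = -263 + 193*o
-t(139, 30) = -(-263 + 193*139) = -(-263 + 26827) = -1*26564 = -26564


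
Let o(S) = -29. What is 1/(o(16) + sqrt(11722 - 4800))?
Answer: 29/6081 + sqrt(6922)/6081 ≈ 0.018451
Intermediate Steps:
1/(o(16) + sqrt(11722 - 4800)) = 1/(-29 + sqrt(11722 - 4800)) = 1/(-29 + sqrt(6922))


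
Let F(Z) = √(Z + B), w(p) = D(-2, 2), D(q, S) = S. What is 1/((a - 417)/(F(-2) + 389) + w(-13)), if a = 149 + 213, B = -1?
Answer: 93751/174247 - 55*I*√3/522741 ≈ 0.53804 - 0.00018224*I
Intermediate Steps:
w(p) = 2
F(Z) = √(-1 + Z) (F(Z) = √(Z - 1) = √(-1 + Z))
a = 362
1/((a - 417)/(F(-2) + 389) + w(-13)) = 1/((362 - 417)/(√(-1 - 2) + 389) + 2) = 1/(-55/(√(-3) + 389) + 2) = 1/(-55/(I*√3 + 389) + 2) = 1/(-55/(389 + I*√3) + 2) = 1/(2 - 55/(389 + I*√3))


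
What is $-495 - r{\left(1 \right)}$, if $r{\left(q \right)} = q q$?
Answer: $-496$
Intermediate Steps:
$r{\left(q \right)} = q^{2}$
$-495 - r{\left(1 \right)} = -495 - 1^{2} = -495 - 1 = -496$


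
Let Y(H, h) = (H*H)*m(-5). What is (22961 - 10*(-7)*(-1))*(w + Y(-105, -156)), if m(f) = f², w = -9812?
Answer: 6084725383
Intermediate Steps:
Y(H, h) = 25*H² (Y(H, h) = (H*H)*(-5)² = H²*25 = 25*H²)
(22961 - 10*(-7)*(-1))*(w + Y(-105, -156)) = (22961 - 10*(-7)*(-1))*(-9812 + 25*(-105)²) = (22961 + 70*(-1))*(-9812 + 25*11025) = (22961 - 70)*(-9812 + 275625) = 22891*265813 = 6084725383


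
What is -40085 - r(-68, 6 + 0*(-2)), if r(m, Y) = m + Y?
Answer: -40023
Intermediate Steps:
r(m, Y) = Y + m
-40085 - r(-68, 6 + 0*(-2)) = -40085 - ((6 + 0*(-2)) - 68) = -40085 - ((6 + 0) - 68) = -40085 - (6 - 68) = -40085 - 1*(-62) = -40085 + 62 = -40023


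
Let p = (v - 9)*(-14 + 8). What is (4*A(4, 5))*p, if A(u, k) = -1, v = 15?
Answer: 144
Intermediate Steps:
p = -36 (p = (15 - 9)*(-14 + 8) = 6*(-6) = -36)
(4*A(4, 5))*p = (4*(-1))*(-36) = -4*(-36) = 144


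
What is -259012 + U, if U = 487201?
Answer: 228189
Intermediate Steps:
-259012 + U = -259012 + 487201 = 228189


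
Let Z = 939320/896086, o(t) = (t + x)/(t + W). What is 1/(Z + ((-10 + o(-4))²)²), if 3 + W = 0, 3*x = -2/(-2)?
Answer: 87135850683/702729936280103 ≈ 0.00012400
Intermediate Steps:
x = ⅓ (x = (-2/(-2))/3 = (-2*(-½))/3 = (⅓)*1 = ⅓ ≈ 0.33333)
W = -3 (W = -3 + 0 = -3)
o(t) = (⅓ + t)/(-3 + t) (o(t) = (t + ⅓)/(t - 3) = (⅓ + t)/(-3 + t))
Z = 469660/448043 (Z = 939320*(1/896086) = 469660/448043 ≈ 1.0482)
1/(Z + ((-10 + o(-4))²)²) = 1/(469660/448043 + ((-10 + (⅓ - 4)/(-3 - 4))²)²) = 1/(469660/448043 + ((-10 - 11/3/(-7))²)²) = 1/(469660/448043 + ((-10 - ⅐*(-11/3))²)²) = 1/(469660/448043 + ((-10 + 11/21)²)²) = 1/(469660/448043 + ((-199/21)²)²) = 1/(469660/448043 + (39601/441)²) = 1/(469660/448043 + 1568239201/194481) = 1/(702729936280103/87135850683) = 87135850683/702729936280103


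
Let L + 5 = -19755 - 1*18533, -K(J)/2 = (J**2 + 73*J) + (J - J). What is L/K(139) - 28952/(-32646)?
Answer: 1478214175/962012328 ≈ 1.5366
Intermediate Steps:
K(J) = -146*J - 2*J**2 (K(J) = -2*((J**2 + 73*J) + (J - J)) = -2*((J**2 + 73*J) + 0) = -2*(J**2 + 73*J) = -146*J - 2*J**2)
L = -38293 (L = -5 + (-19755 - 1*18533) = -5 + (-19755 - 18533) = -5 - 38288 = -38293)
L/K(139) - 28952/(-32646) = -38293*(-1/(278*(73 + 139))) - 28952/(-32646) = -38293/((-2*139*212)) - 28952*(-1/32646) = -38293/(-58936) + 14476/16323 = -38293*(-1/58936) + 14476/16323 = 38293/58936 + 14476/16323 = 1478214175/962012328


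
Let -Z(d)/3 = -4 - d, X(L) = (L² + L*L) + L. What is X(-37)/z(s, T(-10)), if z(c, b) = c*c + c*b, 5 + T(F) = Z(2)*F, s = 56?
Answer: -2701/7224 ≈ -0.37389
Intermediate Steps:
X(L) = L + 2*L² (X(L) = (L² + L²) + L = 2*L² + L = L + 2*L²)
Z(d) = 12 + 3*d (Z(d) = -3*(-4 - d) = 12 + 3*d)
T(F) = -5 + 18*F (T(F) = -5 + (12 + 3*2)*F = -5 + (12 + 6)*F = -5 + 18*F)
z(c, b) = c² + b*c
X(-37)/z(s, T(-10)) = (-37*(1 + 2*(-37)))/((56*((-5 + 18*(-10)) + 56))) = (-37*(1 - 74))/((56*((-5 - 180) + 56))) = (-37*(-73))/((56*(-185 + 56))) = 2701/((56*(-129))) = 2701/(-7224) = 2701*(-1/7224) = -2701/7224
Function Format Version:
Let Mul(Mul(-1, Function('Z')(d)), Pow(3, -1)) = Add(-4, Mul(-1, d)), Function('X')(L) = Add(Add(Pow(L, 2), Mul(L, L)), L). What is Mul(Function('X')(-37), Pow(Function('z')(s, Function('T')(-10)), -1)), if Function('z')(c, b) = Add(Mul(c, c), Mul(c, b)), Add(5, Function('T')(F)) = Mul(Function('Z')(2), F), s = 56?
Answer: Rational(-2701, 7224) ≈ -0.37389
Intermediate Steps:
Function('X')(L) = Add(L, Mul(2, Pow(L, 2))) (Function('X')(L) = Add(Add(Pow(L, 2), Pow(L, 2)), L) = Add(Mul(2, Pow(L, 2)), L) = Add(L, Mul(2, Pow(L, 2))))
Function('Z')(d) = Add(12, Mul(3, d)) (Function('Z')(d) = Mul(-3, Add(-4, Mul(-1, d))) = Add(12, Mul(3, d)))
Function('T')(F) = Add(-5, Mul(18, F)) (Function('T')(F) = Add(-5, Mul(Add(12, Mul(3, 2)), F)) = Add(-5, Mul(Add(12, 6), F)) = Add(-5, Mul(18, F)))
Function('z')(c, b) = Add(Pow(c, 2), Mul(b, c))
Mul(Function('X')(-37), Pow(Function('z')(s, Function('T')(-10)), -1)) = Mul(Mul(-37, Add(1, Mul(2, -37))), Pow(Mul(56, Add(Add(-5, Mul(18, -10)), 56)), -1)) = Mul(Mul(-37, Add(1, -74)), Pow(Mul(56, Add(Add(-5, -180), 56)), -1)) = Mul(Mul(-37, -73), Pow(Mul(56, Add(-185, 56)), -1)) = Mul(2701, Pow(Mul(56, -129), -1)) = Mul(2701, Pow(-7224, -1)) = Mul(2701, Rational(-1, 7224)) = Rational(-2701, 7224)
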